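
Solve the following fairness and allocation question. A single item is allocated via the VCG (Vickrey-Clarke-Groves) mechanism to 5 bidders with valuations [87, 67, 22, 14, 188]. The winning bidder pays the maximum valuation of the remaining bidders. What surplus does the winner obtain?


Step 1: The winner is the agent with the highest value: agent 4 with value 188
Step 2: Values of other agents: [87, 67, 22, 14]
Step 3: VCG payment = max of others' values = 87
Step 4: Surplus = 188 - 87 = 101

101


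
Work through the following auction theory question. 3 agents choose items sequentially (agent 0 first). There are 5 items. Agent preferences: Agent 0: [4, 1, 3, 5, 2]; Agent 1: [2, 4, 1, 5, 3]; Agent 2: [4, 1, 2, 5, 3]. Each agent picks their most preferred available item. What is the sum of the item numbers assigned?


Step 1: Agent 0 picks item 4
Step 2: Agent 1 picks item 2
Step 3: Agent 2 picks item 1
Step 4: Sum = 4 + 2 + 1 = 7

7


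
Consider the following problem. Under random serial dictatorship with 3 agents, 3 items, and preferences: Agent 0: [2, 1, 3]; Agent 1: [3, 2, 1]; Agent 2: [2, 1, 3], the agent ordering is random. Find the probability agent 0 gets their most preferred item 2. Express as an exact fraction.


Step 1: Agent 0 wants item 2
Step 2: There are 6 possible orderings of agents
Step 3: In 3 orderings, agent 0 gets item 2
Step 4: Probability = 3/6 = 1/2

1/2


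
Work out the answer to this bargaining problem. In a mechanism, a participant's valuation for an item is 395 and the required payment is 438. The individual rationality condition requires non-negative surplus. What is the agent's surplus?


Step 1: Surplus = value - payment = 395 - 438 = -43
Step 2: IR is violated (surplus < 0)

-43


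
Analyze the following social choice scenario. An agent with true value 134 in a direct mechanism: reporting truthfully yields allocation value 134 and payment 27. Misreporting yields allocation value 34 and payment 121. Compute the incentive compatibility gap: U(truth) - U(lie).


Step 1: U(truth) = value - payment = 134 - 27 = 107
Step 2: U(lie) = allocation - payment = 34 - 121 = -87
Step 3: IC gap = 107 - (-87) = 194

194


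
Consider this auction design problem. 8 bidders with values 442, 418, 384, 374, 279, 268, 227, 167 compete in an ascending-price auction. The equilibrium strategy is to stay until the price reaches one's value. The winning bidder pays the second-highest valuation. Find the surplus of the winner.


Step 1: Identify the highest value: 442
Step 2: Identify the second-highest value: 418
Step 3: The final price = second-highest value = 418
Step 4: Surplus = 442 - 418 = 24

24


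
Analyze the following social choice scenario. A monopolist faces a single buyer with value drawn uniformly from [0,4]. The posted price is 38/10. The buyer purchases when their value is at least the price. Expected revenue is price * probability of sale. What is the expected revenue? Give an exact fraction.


Step 1: Posted price r = 19/5, value support [0,4]
Step 2: P(v >= r) = (4 - 19/5)/4 = 1/20
Step 3: Expected revenue = r * P(v >= r) = 19/5 * 1/20
Step 4: Revenue = 19/100

19/100


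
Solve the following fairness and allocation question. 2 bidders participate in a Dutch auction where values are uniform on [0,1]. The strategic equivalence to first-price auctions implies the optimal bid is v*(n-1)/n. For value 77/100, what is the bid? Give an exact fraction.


Step 1: Dutch auctions are strategically equivalent to first-price auctions
Step 2: The equilibrium bid is b(v) = v*(n-1)/n
Step 3: b = 77/100 * 1/2
Step 4: b = 77/200

77/200


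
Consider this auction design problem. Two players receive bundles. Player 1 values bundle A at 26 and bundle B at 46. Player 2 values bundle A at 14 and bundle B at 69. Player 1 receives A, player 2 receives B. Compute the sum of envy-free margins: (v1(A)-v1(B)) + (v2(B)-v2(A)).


Step 1: Player 1's margin = v1(A) - v1(B) = 26 - 46 = -20
Step 2: Player 2's margin = v2(B) - v2(A) = 69 - 14 = 55
Step 3: Total margin = -20 + 55 = 35

35


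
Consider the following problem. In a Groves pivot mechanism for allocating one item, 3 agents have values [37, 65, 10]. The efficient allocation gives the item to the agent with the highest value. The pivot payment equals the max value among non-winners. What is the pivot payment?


Step 1: The efficient winner is agent 1 with value 65
Step 2: Other agents' values: [37, 10]
Step 3: Pivot payment = max(others) = 37
Step 4: The winner pays 37

37


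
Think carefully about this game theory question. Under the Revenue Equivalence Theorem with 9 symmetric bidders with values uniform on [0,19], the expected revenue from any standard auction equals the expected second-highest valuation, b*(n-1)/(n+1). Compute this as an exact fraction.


Step 1: By Revenue Equivalence, expected revenue = b*(n-1)/(n+1)
Step 2: Substituting n = 9, b = 19
Step 3: Revenue = 19*(9-1)/(9+1) = 19*8/10
Step 4: Revenue = 152/10 = 76/5

76/5


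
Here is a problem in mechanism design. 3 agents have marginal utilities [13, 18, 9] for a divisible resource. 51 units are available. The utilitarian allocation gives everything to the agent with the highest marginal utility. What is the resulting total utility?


Step 1: The marginal utilities are [13, 18, 9]
Step 2: The highest marginal utility is 18
Step 3: All 51 units go to that agent
Step 4: Total utility = 18 * 51 = 918

918


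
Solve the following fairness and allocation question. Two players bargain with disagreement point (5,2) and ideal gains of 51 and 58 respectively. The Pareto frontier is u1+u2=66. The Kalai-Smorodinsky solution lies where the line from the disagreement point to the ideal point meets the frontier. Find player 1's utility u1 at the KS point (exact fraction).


Step 1: At the KS point, (u1-d1)/r1 = (u2-d2)/r2 = t and u1+u2 = 66
Step 2: u1 = d1 + r1*t and u2 = d2 + r2*t, so (d1 + r1*t) + (d2 + r2*t) = 66
Step 3: t = (66 - 5 - 2)/(51 + 58) = 59/109
Step 4: u1 = d1 + r1*t = 5 + 51 * 59/109 = 3554/109
Step 5: (Check: u2 = d2 + r2*t = 3640/109; u1+u2 = 3554/109 + 3640/109 = 66, on the frontier.)

3554/109


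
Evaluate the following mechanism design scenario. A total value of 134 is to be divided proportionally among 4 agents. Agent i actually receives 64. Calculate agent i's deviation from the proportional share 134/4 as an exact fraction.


Step 1: Proportional share = 134/4 = 67/2
Step 2: Agent's actual allocation = 64
Step 3: Excess = 64 - 67/2 = 61/2

61/2


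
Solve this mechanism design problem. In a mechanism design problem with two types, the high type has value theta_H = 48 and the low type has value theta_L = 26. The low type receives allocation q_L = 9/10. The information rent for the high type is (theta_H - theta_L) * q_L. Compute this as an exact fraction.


Step 1: theta_H - theta_L = 48 - 26 = 22
Step 2: Information rent = (theta_H - theta_L) * q_L
Step 3: = 22 * 9/10
Step 4: = 99/5

99/5


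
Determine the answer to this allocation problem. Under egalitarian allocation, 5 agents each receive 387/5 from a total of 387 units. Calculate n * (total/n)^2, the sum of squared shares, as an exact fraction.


Step 1: Each agent's share = 387/5
Step 2: Square of each share = (387/5)^2 = 149769/25
Step 3: Sum of squares = 5 * 149769/25 = 149769/5

149769/5


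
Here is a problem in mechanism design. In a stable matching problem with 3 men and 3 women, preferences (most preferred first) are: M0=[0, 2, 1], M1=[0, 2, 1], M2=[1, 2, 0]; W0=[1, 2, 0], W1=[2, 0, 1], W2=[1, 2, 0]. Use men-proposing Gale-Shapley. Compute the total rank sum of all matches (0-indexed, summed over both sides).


Step 1: Run Gale-Shapley (men propose, women hold best offer):
  M0 proposes to W0; she accepts
  M1 proposes to W0; she switches from M0
  M2 proposes to W1; she accepts
  M0 proposes to W2; she accepts
Step 2: Final matching: W0-M1, W1-M2, W2-M0
Step 3: 0-indexed ranks (man's rank of his match, then woman's): 0 + 0 + 0 + 0 + 1 + 2
Step 4: Total rank sum = 3

3


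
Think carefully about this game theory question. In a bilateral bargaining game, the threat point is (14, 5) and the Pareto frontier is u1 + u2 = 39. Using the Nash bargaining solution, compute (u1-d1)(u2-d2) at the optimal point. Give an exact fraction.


Step 1: The Nash solution splits surplus symmetrically above the disagreement point
Step 2: u1 = (total + d1 - d2)/2 = (39 + 14 - 5)/2 = 24
Step 3: u2 = (total - d1 + d2)/2 = (39 - 14 + 5)/2 = 15
Step 4: Nash product = (24 - 14) * (15 - 5)
Step 5: = 10 * 10 = 100

100


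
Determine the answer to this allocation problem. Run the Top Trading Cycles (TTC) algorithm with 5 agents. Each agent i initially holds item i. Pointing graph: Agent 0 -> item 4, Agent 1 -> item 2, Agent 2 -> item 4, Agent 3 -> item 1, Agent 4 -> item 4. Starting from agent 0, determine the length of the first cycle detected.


Step 1: Trace the pointer graph from agent 0: 0 -> 4 -> 4
Step 2: A cycle is detected when we revisit agent 4
Step 3: The cycle is: 4 -> 4
Step 4: Cycle length = 1

1


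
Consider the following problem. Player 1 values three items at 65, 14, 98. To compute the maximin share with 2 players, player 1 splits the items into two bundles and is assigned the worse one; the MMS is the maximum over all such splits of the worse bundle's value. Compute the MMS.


Step 1: Item values = 65, 14, 98
Step 2: Enumerate all 2-bundle partitions and take the smaller bundle:
  Partition 1: {65} vs {14,98} -> bundles 65, 112; min = 65
  Partition 2: {14} vs {65,98} -> bundles 14, 163; min = 14
  Partition 3: {98} vs {65,14} -> bundles 98, 79; min = 79
Step 3: MMS = max(65, 14, 79) = 79

79


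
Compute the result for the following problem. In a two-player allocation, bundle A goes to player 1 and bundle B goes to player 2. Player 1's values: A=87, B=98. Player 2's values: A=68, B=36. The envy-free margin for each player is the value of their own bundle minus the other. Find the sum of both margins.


Step 1: Player 1's margin = v1(A) - v1(B) = 87 - 98 = -11
Step 2: Player 2's margin = v2(B) - v2(A) = 36 - 68 = -32
Step 3: Total margin = -11 + -32 = -43

-43


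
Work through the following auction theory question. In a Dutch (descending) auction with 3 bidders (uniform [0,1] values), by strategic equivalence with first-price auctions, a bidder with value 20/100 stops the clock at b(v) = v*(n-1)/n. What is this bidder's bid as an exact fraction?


Step 1: Dutch auctions are strategically equivalent to first-price auctions
Step 2: The equilibrium bid is b(v) = v*(n-1)/n
Step 3: b = 1/5 * 2/3
Step 4: b = 2/15

2/15


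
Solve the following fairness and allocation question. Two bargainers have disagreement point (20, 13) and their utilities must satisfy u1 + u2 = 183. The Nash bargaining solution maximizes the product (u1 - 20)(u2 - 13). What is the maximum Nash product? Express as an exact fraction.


Step 1: The Nash solution splits surplus symmetrically above the disagreement point
Step 2: u1 = (total + d1 - d2)/2 = (183 + 20 - 13)/2 = 95
Step 3: u2 = (total - d1 + d2)/2 = (183 - 20 + 13)/2 = 88
Step 4: Nash product = (95 - 20) * (88 - 13)
Step 5: = 75 * 75 = 5625

5625


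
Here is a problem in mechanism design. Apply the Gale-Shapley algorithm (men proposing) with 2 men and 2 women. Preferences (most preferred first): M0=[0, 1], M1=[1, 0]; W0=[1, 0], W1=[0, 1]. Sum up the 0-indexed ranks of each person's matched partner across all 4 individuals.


Step 1: Run Gale-Shapley (men propose, women hold best offer):
  M0 proposes to W0; she accepts
  M1 proposes to W1; she accepts
Step 2: Final matching: W0-M0, W1-M1
Step 3: 0-indexed ranks (man's rank of his match, then woman's): 0 + 1 + 0 + 1
Step 4: Total rank sum = 2

2


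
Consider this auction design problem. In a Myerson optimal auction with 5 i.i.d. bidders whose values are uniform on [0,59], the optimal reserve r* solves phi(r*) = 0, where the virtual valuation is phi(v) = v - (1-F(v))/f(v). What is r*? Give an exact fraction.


Step 1: For U[0,59], F(v) = v/59 and f(v) = 1/59
Step 2: phi(v) = v - (1 - v/59)/(1/59) = v - (59 - v) = 2v - 59
Step 3: Set phi(r*) = 0: 2r* - 59 = 0
Step 4: r* = 59/2 (the number of bidders n = 5 does not enter)

59/2


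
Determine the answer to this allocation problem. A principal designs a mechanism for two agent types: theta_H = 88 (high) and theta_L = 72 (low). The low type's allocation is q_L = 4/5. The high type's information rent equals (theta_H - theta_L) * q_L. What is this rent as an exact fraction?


Step 1: theta_H - theta_L = 88 - 72 = 16
Step 2: Information rent = (theta_H - theta_L) * q_L
Step 3: = 16 * 4/5
Step 4: = 64/5

64/5


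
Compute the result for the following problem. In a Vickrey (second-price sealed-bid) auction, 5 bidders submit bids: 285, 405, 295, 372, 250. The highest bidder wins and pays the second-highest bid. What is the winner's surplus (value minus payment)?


Step 1: Sort bids in descending order: 405, 372, 295, 285, 250
Step 2: The winning bid is the highest: 405
Step 3: The payment equals the second-highest bid: 372
Step 4: Surplus = winner's bid - payment = 405 - 372 = 33

33


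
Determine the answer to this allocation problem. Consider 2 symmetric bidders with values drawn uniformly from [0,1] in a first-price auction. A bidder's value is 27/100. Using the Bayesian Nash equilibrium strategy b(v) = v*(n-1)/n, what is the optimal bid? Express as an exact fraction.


Step 1: The symmetric BNE bidding function is b(v) = v * (n-1) / n
Step 2: Substitute v = 27/100 and n = 2
Step 3: b = 27/100 * 1/2
Step 4: b = 27/200

27/200


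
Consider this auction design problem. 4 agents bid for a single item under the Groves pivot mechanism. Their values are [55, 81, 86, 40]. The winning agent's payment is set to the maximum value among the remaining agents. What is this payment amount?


Step 1: The efficient winner is agent 2 with value 86
Step 2: Other agents' values: [55, 81, 40]
Step 3: Pivot payment = max(others) = 81
Step 4: The winner pays 81

81


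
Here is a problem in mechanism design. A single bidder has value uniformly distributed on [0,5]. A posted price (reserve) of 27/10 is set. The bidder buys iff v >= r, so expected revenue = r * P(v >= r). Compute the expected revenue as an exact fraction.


Step 1: Posted price r = 27/10, value support [0,5]
Step 2: P(v >= r) = (5 - 27/10)/5 = 23/50
Step 3: Expected revenue = r * P(v >= r) = 27/10 * 23/50
Step 4: Revenue = 621/500

621/500


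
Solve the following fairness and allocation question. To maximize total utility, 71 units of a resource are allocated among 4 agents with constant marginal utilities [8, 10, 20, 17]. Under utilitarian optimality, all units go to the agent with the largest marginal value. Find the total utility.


Step 1: The marginal utilities are [8, 10, 20, 17]
Step 2: The highest marginal utility is 20
Step 3: All 71 units go to that agent
Step 4: Total utility = 20 * 71 = 1420

1420


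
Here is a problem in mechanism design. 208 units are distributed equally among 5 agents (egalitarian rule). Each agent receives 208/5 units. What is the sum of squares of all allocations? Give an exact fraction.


Step 1: Each agent's share = 208/5
Step 2: Square of each share = (208/5)^2 = 43264/25
Step 3: Sum of squares = 5 * 43264/25 = 43264/5

43264/5


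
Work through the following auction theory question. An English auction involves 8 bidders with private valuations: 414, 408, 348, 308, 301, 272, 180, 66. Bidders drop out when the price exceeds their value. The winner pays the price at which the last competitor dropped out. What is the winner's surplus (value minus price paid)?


Step 1: Identify the highest value: 414
Step 2: Identify the second-highest value: 408
Step 3: The final price = second-highest value = 408
Step 4: Surplus = 414 - 408 = 6

6


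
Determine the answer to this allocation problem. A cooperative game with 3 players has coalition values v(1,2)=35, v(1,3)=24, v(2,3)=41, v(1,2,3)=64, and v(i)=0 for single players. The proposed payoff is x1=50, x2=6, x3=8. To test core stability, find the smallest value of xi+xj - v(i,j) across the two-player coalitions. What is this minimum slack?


Step 1: Slack for coalition (1,2): x1+x2 - v12 = 56 - 35 = 21
Step 2: Slack for coalition (1,3): x1+x3 - v13 = 58 - 24 = 34
Step 3: Slack for coalition (2,3): x2+x3 - v23 = 14 - 41 = -27
Step 4: Minimum slack = min(21, 34, -27) = -27, attained by (2,3); coalition (2,3) can block (slack < 0), so the allocation is not in the core

-27


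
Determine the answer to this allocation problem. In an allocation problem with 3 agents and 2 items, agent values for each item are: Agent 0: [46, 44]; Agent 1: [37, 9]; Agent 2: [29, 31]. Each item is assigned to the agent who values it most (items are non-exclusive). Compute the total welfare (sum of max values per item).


Step 1: For each item, find the maximum value among all agents.
Step 2: Item 0 -> Agent 0 (value 46)
Step 3: Item 1 -> Agent 0 (value 44)
Step 4: Total welfare = 46 + 44 = 90

90


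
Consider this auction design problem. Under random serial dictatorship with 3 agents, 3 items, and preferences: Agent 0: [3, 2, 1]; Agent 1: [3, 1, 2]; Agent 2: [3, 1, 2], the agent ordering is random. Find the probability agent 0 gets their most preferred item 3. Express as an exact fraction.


Step 1: Agent 0 wants item 3
Step 2: There are 6 possible orderings of agents
Step 3: In 2 orderings, agent 0 gets item 3
Step 4: Probability = 2/6 = 1/3

1/3


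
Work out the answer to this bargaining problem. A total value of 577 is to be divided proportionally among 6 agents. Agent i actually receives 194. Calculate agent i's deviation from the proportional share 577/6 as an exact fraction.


Step 1: Proportional share = 577/6
Step 2: Agent's actual allocation = 194
Step 3: Excess = 194 - 577/6 = 587/6

587/6


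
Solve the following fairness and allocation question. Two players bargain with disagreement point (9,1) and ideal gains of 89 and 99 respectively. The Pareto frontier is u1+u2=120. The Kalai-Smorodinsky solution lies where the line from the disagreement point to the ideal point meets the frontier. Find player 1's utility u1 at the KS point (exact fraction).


Step 1: At the KS point, (u1-d1)/r1 = (u2-d2)/r2 = t and u1+u2 = 120
Step 2: u1 = d1 + r1*t and u2 = d2 + r2*t, so (d1 + r1*t) + (d2 + r2*t) = 120
Step 3: t = (120 - 9 - 1)/(89 + 99) = 110/188 = 55/94
Step 4: u1 = d1 + r1*t = 9 + 89 * 55/94 = 5741/94
Step 5: (Check: u2 = d2 + r2*t = 5539/94; u1+u2 = 5741/94 + 5539/94 = 120, on the frontier.)

5741/94


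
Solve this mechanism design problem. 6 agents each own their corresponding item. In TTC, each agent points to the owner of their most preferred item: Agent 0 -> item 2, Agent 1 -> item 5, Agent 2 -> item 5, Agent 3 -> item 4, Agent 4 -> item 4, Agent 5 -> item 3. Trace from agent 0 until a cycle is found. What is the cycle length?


Step 1: Trace the pointer graph from agent 0: 0 -> 2 -> 5 -> 3 -> 4 -> 4
Step 2: A cycle is detected when we revisit agent 4
Step 3: The cycle is: 4 -> 4
Step 4: Cycle length = 1

1


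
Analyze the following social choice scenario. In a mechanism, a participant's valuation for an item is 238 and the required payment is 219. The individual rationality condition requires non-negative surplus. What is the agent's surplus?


Step 1: Surplus = value - payment = 238 - 219 = 19
Step 2: IR is satisfied (surplus >= 0)

19


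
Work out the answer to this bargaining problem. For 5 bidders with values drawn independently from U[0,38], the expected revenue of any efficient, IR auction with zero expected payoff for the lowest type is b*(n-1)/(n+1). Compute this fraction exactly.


Step 1: By Revenue Equivalence, expected revenue = b*(n-1)/(n+1)
Step 2: Substituting n = 5, b = 38
Step 3: Revenue = 38*(5-1)/(5+1) = 38*4/6
Step 4: Revenue = 152/6 = 76/3

76/3


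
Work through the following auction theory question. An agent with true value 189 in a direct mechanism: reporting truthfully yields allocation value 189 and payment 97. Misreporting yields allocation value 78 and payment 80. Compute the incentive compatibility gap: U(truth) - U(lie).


Step 1: U(truth) = value - payment = 189 - 97 = 92
Step 2: U(lie) = allocation - payment = 78 - 80 = -2
Step 3: IC gap = 92 - (-2) = 94

94


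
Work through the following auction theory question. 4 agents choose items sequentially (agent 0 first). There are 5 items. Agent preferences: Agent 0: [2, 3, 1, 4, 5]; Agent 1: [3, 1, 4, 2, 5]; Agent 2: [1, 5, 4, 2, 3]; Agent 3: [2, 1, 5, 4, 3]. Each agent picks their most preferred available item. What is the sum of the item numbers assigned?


Step 1: Agent 0 picks item 2
Step 2: Agent 1 picks item 3
Step 3: Agent 2 picks item 1
Step 4: Agent 3 picks item 5
Step 5: Sum = 2 + 3 + 1 + 5 = 11

11


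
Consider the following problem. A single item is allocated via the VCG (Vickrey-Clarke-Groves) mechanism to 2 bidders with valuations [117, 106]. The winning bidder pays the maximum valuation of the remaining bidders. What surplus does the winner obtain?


Step 1: The winner is the agent with the highest value: agent 0 with value 117
Step 2: Values of other agents: [106]
Step 3: VCG payment = max of others' values = 106
Step 4: Surplus = 117 - 106 = 11

11


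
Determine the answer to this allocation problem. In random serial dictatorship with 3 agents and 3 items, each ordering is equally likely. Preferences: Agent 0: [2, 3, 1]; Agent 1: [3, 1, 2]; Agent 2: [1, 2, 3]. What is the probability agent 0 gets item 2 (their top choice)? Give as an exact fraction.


Step 1: Agent 0 wants item 2
Step 2: There are 6 possible orderings of agents
Step 3: In 6 orderings, agent 0 gets item 2
Step 4: Probability = 6/6 = 1

1


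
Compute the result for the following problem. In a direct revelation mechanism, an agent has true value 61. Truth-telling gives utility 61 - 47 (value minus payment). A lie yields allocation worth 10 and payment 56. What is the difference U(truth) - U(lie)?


Step 1: U(truth) = value - payment = 61 - 47 = 14
Step 2: U(lie) = allocation - payment = 10 - 56 = -46
Step 3: IC gap = 14 - (-46) = 60

60


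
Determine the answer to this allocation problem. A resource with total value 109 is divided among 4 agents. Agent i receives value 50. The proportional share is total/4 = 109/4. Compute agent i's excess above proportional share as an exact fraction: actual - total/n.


Step 1: Proportional share = 109/4
Step 2: Agent's actual allocation = 50
Step 3: Excess = 50 - 109/4 = 91/4

91/4


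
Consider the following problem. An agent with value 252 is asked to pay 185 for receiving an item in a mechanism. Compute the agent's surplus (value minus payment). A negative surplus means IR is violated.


Step 1: Surplus = value - payment = 252 - 185 = 67
Step 2: IR is satisfied (surplus >= 0)

67


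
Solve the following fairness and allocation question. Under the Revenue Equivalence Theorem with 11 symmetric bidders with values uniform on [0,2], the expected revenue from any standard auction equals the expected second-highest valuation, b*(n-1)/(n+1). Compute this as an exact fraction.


Step 1: By Revenue Equivalence, expected revenue = b*(n-1)/(n+1)
Step 2: Substituting n = 11, b = 2
Step 3: Revenue = 2*(11-1)/(11+1) = 2*10/12
Step 4: Revenue = 20/12 = 5/3

5/3


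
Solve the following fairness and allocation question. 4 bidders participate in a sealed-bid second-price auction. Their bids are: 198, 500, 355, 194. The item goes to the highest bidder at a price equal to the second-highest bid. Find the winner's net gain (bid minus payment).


Step 1: Sort bids in descending order: 500, 355, 198, 194
Step 2: The winning bid is the highest: 500
Step 3: The payment equals the second-highest bid: 355
Step 4: Surplus = winner's bid - payment = 500 - 355 = 145

145


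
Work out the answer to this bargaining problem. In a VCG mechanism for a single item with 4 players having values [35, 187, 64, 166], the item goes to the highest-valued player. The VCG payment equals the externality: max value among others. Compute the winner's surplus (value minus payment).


Step 1: The winner is the agent with the highest value: agent 1 with value 187
Step 2: Values of other agents: [35, 64, 166]
Step 3: VCG payment = max of others' values = 166
Step 4: Surplus = 187 - 166 = 21

21


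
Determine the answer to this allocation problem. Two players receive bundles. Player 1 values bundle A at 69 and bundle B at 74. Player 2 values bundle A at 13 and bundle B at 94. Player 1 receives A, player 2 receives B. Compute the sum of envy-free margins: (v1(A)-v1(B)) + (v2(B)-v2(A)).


Step 1: Player 1's margin = v1(A) - v1(B) = 69 - 74 = -5
Step 2: Player 2's margin = v2(B) - v2(A) = 94 - 13 = 81
Step 3: Total margin = -5 + 81 = 76

76


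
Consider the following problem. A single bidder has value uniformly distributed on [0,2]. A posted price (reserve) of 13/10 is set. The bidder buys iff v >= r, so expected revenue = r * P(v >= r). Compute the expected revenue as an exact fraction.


Step 1: Posted price r = 13/10, value support [0,2]
Step 2: P(v >= r) = (2 - 13/10)/2 = 7/20
Step 3: Expected revenue = r * P(v >= r) = 13/10 * 7/20
Step 4: Revenue = 91/200

91/200


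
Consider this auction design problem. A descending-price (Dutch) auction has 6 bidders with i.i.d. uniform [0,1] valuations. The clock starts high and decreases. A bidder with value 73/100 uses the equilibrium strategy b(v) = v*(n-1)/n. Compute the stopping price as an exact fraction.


Step 1: Dutch auctions are strategically equivalent to first-price auctions
Step 2: The equilibrium bid is b(v) = v*(n-1)/n
Step 3: b = 73/100 * 5/6
Step 4: b = 73/120

73/120


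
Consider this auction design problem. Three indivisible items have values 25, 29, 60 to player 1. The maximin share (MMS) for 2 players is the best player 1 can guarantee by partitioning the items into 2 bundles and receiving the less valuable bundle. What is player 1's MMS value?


Step 1: Item values = 25, 29, 60
Step 2: Enumerate all 2-bundle partitions and take the smaller bundle:
  Partition 1: {25} vs {29,60} -> bundles 25, 89; min = 25
  Partition 2: {29} vs {25,60} -> bundles 29, 85; min = 29
  Partition 3: {60} vs {25,29} -> bundles 60, 54; min = 54
Step 3: MMS = max(25, 29, 54) = 54

54


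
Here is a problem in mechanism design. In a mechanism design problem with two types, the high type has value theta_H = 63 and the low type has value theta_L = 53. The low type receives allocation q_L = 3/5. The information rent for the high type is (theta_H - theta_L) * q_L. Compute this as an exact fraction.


Step 1: theta_H - theta_L = 63 - 53 = 10
Step 2: Information rent = (theta_H - theta_L) * q_L
Step 3: = 10 * 3/5
Step 4: = 6

6


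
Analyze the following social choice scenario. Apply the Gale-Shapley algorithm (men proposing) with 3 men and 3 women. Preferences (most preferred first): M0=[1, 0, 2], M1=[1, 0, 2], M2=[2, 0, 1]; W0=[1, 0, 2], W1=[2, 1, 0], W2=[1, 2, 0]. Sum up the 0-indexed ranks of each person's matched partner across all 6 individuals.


Step 1: Run Gale-Shapley (men propose, women hold best offer):
  M0 proposes to W1; she accepts
  M1 proposes to W1; she switches from M0
  M2 proposes to W2; she accepts
  M0 proposes to W0; she accepts
Step 2: Final matching: W0-M0, W1-M1, W2-M2
Step 3: 0-indexed ranks (man's rank of his match, then woman's): 1 + 1 + 0 + 1 + 0 + 1
Step 4: Total rank sum = 4

4


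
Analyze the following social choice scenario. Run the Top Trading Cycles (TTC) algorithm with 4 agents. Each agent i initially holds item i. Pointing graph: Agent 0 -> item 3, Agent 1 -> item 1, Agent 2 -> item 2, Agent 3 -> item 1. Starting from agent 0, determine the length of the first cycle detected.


Step 1: Trace the pointer graph from agent 0: 0 -> 3 -> 1 -> 1
Step 2: A cycle is detected when we revisit agent 1
Step 3: The cycle is: 1 -> 1
Step 4: Cycle length = 1

1


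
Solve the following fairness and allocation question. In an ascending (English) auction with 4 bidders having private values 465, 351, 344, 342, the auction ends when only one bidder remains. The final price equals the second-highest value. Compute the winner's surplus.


Step 1: Identify the highest value: 465
Step 2: Identify the second-highest value: 351
Step 3: The final price = second-highest value = 351
Step 4: Surplus = 465 - 351 = 114

114


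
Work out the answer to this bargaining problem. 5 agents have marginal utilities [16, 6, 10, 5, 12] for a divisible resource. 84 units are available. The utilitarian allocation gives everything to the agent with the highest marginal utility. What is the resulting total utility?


Step 1: The marginal utilities are [16, 6, 10, 5, 12]
Step 2: The highest marginal utility is 16
Step 3: All 84 units go to that agent
Step 4: Total utility = 16 * 84 = 1344

1344


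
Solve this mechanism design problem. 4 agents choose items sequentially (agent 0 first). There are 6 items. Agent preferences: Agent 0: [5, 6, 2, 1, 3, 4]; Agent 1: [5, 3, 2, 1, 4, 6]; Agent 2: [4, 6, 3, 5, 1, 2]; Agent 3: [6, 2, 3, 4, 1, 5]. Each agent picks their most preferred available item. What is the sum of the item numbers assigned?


Step 1: Agent 0 picks item 5
Step 2: Agent 1 picks item 3
Step 3: Agent 2 picks item 4
Step 4: Agent 3 picks item 6
Step 5: Sum = 5 + 3 + 4 + 6 = 18

18


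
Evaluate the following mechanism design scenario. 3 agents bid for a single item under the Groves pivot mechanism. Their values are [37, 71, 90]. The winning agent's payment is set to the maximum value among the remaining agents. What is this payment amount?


Step 1: The efficient winner is agent 2 with value 90
Step 2: Other agents' values: [37, 71]
Step 3: Pivot payment = max(others) = 71
Step 4: The winner pays 71

71


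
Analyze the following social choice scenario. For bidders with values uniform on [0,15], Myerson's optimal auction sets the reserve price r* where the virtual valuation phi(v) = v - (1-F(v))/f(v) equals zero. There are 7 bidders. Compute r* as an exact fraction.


Step 1: For U[0,15], F(v) = v/15 and f(v) = 1/15
Step 2: phi(v) = v - (1 - v/15)/(1/15) = v - (15 - v) = 2v - 15
Step 3: Set phi(r*) = 0: 2r* - 15 = 0
Step 4: r* = 15/2 (the number of bidders n = 7 does not enter)

15/2


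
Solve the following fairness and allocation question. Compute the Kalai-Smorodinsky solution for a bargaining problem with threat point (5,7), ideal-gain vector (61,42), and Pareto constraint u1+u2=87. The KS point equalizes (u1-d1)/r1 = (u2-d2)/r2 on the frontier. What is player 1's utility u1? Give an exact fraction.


Step 1: At the KS point, (u1-d1)/r1 = (u2-d2)/r2 = t and u1+u2 = 87
Step 2: u1 = d1 + r1*t and u2 = d2 + r2*t, so (d1 + r1*t) + (d2 + r2*t) = 87
Step 3: t = (87 - 5 - 7)/(61 + 42) = 75/103
Step 4: u1 = d1 + r1*t = 5 + 61 * 75/103 = 5090/103
Step 5: (Check: u2 = d2 + r2*t = 3871/103; u1+u2 = 5090/103 + 3871/103 = 87, on the frontier.)

5090/103


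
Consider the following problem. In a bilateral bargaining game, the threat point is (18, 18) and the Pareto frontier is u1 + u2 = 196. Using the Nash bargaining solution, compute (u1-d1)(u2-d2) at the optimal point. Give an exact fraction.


Step 1: The Nash solution splits surplus symmetrically above the disagreement point
Step 2: u1 = (total + d1 - d2)/2 = (196 + 18 - 18)/2 = 98
Step 3: u2 = (total - d1 + d2)/2 = (196 - 18 + 18)/2 = 98
Step 4: Nash product = (98 - 18) * (98 - 18)
Step 5: = 80 * 80 = 6400

6400


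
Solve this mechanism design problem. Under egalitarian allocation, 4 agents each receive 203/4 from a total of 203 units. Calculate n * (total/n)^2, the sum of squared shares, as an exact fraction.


Step 1: Each agent's share = 203/4
Step 2: Square of each share = (203/4)^2 = 41209/16
Step 3: Sum of squares = 4 * 41209/16 = 41209/4

41209/4


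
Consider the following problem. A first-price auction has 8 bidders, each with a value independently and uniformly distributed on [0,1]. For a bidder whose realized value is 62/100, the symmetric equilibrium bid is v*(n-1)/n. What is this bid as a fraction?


Step 1: The symmetric BNE bidding function is b(v) = v * (n-1) / n
Step 2: Substitute v = 31/50 and n = 8
Step 3: b = 31/50 * 7/8
Step 4: b = 217/400

217/400


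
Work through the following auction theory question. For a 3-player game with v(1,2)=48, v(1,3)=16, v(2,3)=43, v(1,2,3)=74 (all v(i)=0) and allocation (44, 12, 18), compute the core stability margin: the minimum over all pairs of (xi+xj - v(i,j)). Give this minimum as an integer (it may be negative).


Step 1: Slack for coalition (1,2): x1+x2 - v12 = 56 - 48 = 8
Step 2: Slack for coalition (1,3): x1+x3 - v13 = 62 - 16 = 46
Step 3: Slack for coalition (2,3): x2+x3 - v23 = 30 - 43 = -13
Step 4: Minimum slack = min(8, 46, -13) = -13, attained by (2,3); coalition (2,3) can block (slack < 0), so the allocation is not in the core

-13


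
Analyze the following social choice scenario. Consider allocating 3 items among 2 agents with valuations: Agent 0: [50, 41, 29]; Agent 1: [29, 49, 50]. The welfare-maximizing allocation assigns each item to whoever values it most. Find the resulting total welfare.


Step 1: For each item, find the maximum value among all agents.
Step 2: Item 0 -> Agent 0 (value 50)
Step 3: Item 1 -> Agent 1 (value 49)
Step 4: Item 2 -> Agent 1 (value 50)
Step 5: Total welfare = 50 + 49 + 50 = 149

149


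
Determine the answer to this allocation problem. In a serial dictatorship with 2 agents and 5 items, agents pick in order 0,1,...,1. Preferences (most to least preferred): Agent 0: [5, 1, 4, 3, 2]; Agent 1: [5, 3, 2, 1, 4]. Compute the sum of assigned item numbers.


Step 1: Agent 0 picks item 5
Step 2: Agent 1 picks item 3
Step 3: Sum = 5 + 3 = 8

8


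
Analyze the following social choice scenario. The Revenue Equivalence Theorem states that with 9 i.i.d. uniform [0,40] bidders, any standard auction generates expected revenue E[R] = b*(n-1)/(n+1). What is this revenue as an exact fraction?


Step 1: By Revenue Equivalence, expected revenue = b*(n-1)/(n+1)
Step 2: Substituting n = 9, b = 40
Step 3: Revenue = 40*(9-1)/(9+1) = 40*8/10
Step 4: Revenue = 320/10 = 32

32


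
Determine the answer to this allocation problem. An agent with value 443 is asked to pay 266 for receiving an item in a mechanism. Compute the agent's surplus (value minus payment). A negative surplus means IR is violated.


Step 1: Surplus = value - payment = 443 - 266 = 177
Step 2: IR is satisfied (surplus >= 0)

177


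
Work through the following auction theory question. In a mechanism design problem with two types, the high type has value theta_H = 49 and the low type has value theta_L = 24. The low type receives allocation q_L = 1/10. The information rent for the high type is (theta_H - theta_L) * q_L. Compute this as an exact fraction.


Step 1: theta_H - theta_L = 49 - 24 = 25
Step 2: Information rent = (theta_H - theta_L) * q_L
Step 3: = 25 * 1/10
Step 4: = 5/2

5/2


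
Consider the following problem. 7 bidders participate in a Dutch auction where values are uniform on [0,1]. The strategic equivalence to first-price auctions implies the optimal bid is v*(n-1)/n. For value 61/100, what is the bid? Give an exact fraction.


Step 1: Dutch auctions are strategically equivalent to first-price auctions
Step 2: The equilibrium bid is b(v) = v*(n-1)/n
Step 3: b = 61/100 * 6/7
Step 4: b = 183/350

183/350


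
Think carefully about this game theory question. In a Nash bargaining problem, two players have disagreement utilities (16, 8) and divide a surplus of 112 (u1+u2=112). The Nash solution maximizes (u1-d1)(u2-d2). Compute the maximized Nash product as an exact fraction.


Step 1: The Nash solution splits surplus symmetrically above the disagreement point
Step 2: u1 = (total + d1 - d2)/2 = (112 + 16 - 8)/2 = 60
Step 3: u2 = (total - d1 + d2)/2 = (112 - 16 + 8)/2 = 52
Step 4: Nash product = (60 - 16) * (52 - 8)
Step 5: = 44 * 44 = 1936

1936


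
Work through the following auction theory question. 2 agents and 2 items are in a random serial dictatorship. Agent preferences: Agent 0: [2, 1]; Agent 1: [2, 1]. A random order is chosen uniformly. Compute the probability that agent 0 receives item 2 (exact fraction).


Step 1: Agent 0 wants item 2
Step 2: There are 2 possible orderings of agents
Step 3: In 1 orderings, agent 0 gets item 2
Step 4: Probability = 1/2

1/2


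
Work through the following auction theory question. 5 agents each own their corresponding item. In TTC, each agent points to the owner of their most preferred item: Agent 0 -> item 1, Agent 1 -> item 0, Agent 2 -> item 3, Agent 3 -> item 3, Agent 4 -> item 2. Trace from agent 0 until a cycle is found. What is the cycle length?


Step 1: Trace the pointer graph from agent 0: 0 -> 1 -> 0
Step 2: A cycle is detected when we revisit agent 0
Step 3: The cycle is: 0 -> 1 -> 0
Step 4: Cycle length = 2

2


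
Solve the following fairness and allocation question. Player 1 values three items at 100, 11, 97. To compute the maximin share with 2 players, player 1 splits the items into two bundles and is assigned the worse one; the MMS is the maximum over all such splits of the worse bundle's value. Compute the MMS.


Step 1: Item values = 100, 11, 97
Step 2: Enumerate all 2-bundle partitions and take the smaller bundle:
  Partition 1: {100} vs {11,97} -> bundles 100, 108; min = 100
  Partition 2: {11} vs {100,97} -> bundles 11, 197; min = 11
  Partition 3: {97} vs {100,11} -> bundles 97, 111; min = 97
Step 3: MMS = max(100, 11, 97) = 100

100


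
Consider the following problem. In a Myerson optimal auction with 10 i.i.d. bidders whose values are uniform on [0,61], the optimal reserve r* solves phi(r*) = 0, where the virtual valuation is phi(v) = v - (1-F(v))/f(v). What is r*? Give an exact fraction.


Step 1: For U[0,61], F(v) = v/61 and f(v) = 1/61
Step 2: phi(v) = v - (1 - v/61)/(1/61) = v - (61 - v) = 2v - 61
Step 3: Set phi(r*) = 0: 2r* - 61 = 0
Step 4: r* = 61/2 (the number of bidders n = 10 does not enter)

61/2


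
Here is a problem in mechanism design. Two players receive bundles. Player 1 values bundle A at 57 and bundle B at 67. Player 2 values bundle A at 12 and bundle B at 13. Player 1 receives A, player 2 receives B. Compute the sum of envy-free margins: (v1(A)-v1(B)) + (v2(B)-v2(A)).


Step 1: Player 1's margin = v1(A) - v1(B) = 57 - 67 = -10
Step 2: Player 2's margin = v2(B) - v2(A) = 13 - 12 = 1
Step 3: Total margin = -10 + 1 = -9

-9


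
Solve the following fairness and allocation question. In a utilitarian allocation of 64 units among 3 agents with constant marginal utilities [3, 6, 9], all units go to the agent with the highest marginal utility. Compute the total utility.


Step 1: The marginal utilities are [3, 6, 9]
Step 2: The highest marginal utility is 9
Step 3: All 64 units go to that agent
Step 4: Total utility = 9 * 64 = 576

576


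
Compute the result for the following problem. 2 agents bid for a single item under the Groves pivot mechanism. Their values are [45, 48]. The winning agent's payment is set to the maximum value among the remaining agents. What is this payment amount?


Step 1: The efficient winner is agent 1 with value 48
Step 2: Other agents' values: [45]
Step 3: Pivot payment = max(others) = 45
Step 4: The winner pays 45

45


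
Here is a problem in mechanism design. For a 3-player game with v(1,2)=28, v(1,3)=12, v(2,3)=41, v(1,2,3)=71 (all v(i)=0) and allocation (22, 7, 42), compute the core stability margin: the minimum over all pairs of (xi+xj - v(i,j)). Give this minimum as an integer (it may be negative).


Step 1: Slack for coalition (1,2): x1+x2 - v12 = 29 - 28 = 1
Step 2: Slack for coalition (1,3): x1+x3 - v13 = 64 - 12 = 52
Step 3: Slack for coalition (2,3): x2+x3 - v23 = 49 - 41 = 8
Step 4: Minimum slack = min(1, 52, 8) = 1, attained by (1,2); no pair can gain by deviating, so the allocation is in the core

1
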